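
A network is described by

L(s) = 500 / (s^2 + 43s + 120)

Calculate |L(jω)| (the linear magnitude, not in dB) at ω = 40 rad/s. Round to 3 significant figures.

0.220

Substitute s = j40:
Numerator: 500 = 500 + j0
Denominator: (j40)^2 + 43(j40) + 120 = -1480 + j1720
|N| = √(500² + 0²) ≈ 500, ∠N ≈ 0.00°
|D| = √(1480² + 1720²) ≈ 2269.1, ∠D ≈ 130.71°
|L| = 500 / 2269.1 ≈ 0.22035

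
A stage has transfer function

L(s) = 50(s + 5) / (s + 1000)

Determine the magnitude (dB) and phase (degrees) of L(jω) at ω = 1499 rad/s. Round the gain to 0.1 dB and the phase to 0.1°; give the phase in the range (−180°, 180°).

32.4 dB, 33.5°

At s = jω = j1499:
zero (s+5): 5 + j1499 → |·| = √(5²+1499²) = √2247026 ≈ 1499, ∠ = arctan(1499/5) ≈ 89.81°
pole (s+1000): 1000 + j1499 → |·| = √(1000²+1499²) = √3247001 ≈ 1801.9, ∠ = arctan(1499/1000) ≈ 56.29°
|L| = 50 · 1499 / 1801.9 ≈ 41.595
Gain = 20 log₁₀(41.595) ≈ 32.38 dB
∠L = 89.81° − 56.29° = 33.52°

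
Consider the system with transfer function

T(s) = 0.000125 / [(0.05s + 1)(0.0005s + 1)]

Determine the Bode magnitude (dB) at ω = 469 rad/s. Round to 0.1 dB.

At ω = 469 rad/s:
pole (1 + j469·0.05) = 1 + j23.45 → |·| ≈ 23.471, ∠ ≈ 87.56°
pole (1 + j469·0.0005) = 1 + j0.2345 → |·| ≈ 1.0271, ∠ ≈ 13.20°
|T| = 0.000125 · 1 / (23.471 · 1.0271) ≈ 5.1852e-06
Gain = 20 log₁₀(5.1852e-06) ≈ -105.70 dB

-105.7 dB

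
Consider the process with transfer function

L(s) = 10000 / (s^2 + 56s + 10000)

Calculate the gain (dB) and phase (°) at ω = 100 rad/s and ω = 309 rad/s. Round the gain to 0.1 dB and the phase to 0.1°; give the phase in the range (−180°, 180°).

At s = jω = j100:
quadratic: (j100)² + 56·j100 + 10000 = 0 + j5600 → |·| ≈ 5600, ∠ ≈ 90.00°
|L| = 10000 / 5600 ≈ 1.7857
Gain = 20 log₁₀(1.7857) ≈ 5.04 dB
∠L = 0.00° − 90.00° = -90.00°

At s = jω = j309:
quadratic: (j309)² + 56·j309 + 10000 = -85481 + j17304 → |·| ≈ 87215, ∠ ≈ 168.56°
|L| = 10000 / 87215 ≈ 0.11466
Gain = 20 log₁₀(0.11466) ≈ -18.81 dB
∠L = 0.00° − 168.56° = -168.56°

ω = 100: 5.0 dB, -90.0°; ω = 309: -18.8 dB, -168.6°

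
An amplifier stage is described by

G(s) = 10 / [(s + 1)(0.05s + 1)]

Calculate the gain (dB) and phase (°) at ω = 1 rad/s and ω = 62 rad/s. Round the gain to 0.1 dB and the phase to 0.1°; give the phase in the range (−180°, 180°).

ω = 1: 17.0 dB, -47.9°; ω = 62: -26.1 dB, -161.2°

At ω = 1 rad/s:
pole (1 + j1·1) = 1 + j1 → |·| ≈ 1.4142, ∠ ≈ 45.00°
pole (1 + j1·0.05) = 1 + j0.05 → |·| ≈ 1.0012, ∠ ≈ 2.86°
|G| = 10 · 1 / (1.4142 · 1.0012) ≈ 7.0627
Gain = 20 log₁₀(7.0627) ≈ 16.98 dB
∠G = (0°) − (45.00° + 2.86°) = -47.86°

At ω = 62 rad/s:
pole (1 + j62·1) = 1 + j62 → |·| ≈ 62.008, ∠ ≈ 89.08°
pole (1 + j62·0.05) = 1 + j3.1 → |·| ≈ 3.2573, ∠ ≈ 72.12°
|G| = 10 · 1 / (62.008 · 3.2573) ≈ 0.04951
Gain = 20 log₁₀(0.04951) ≈ -26.11 dB
∠G = (0°) − (89.08° + 72.12°) = -161.20°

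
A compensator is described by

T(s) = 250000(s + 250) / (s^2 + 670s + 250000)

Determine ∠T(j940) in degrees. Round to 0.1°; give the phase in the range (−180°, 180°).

-60.1°

At s = jω = j940:
zero (s+250): 250 + j940 → |·| = √(250²+940²) = √946100 ≈ 972.68, ∠ = arctan(940/250) ≈ 75.11°
quadratic: (j940)² + 670·j940 + 250000 = -633600 + j629800 → |·| ≈ 8.9336e+05, ∠ ≈ 135.17°
∠T = 75.11° − 135.17° = -60.06°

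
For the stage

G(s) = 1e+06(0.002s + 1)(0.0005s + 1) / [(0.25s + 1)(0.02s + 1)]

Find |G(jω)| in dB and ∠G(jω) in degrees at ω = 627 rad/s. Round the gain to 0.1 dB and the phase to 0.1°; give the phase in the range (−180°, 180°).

At ω = 627 rad/s:
zero (1 + j627·0.002) = 1 + j1.254 → |·| ≈ 1.6039, ∠ ≈ 51.43°
zero (1 + j627·0.0005) = 1 + j0.3135 → |·| ≈ 1.048, ∠ ≈ 17.41°
pole (1 + j627·0.25) = 1 + j156.75 → |·| ≈ 156.75, ∠ ≈ 89.63°
pole (1 + j627·0.02) = 1 + j12.54 → |·| ≈ 12.58, ∠ ≈ 85.44°
|G| = 1e+06 · 1.6039 · 1.048 / (156.75 · 12.58) ≈ 852.41
Gain = 20 log₁₀(852.41) ≈ 58.61 dB
∠G = (51.43° + 17.41°) − (89.63° + 85.44°) = -106.23°

58.6 dB, -106.2°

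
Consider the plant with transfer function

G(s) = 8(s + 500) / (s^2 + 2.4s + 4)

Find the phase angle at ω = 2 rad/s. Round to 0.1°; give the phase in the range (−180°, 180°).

At s = jω = j2:
zero (s+500): 500 + j2 → |·| = √(500²+2²) = √250004 ≈ 500, ∠ = arctan(2/500) ≈ 0.23°
quadratic: (j2)² + 2.4·j2 + 4 = 0 + j4.8 → |·| ≈ 4.8, ∠ ≈ 90.00°
∠G = 0.23° − 90.00° = -89.77°

-89.8°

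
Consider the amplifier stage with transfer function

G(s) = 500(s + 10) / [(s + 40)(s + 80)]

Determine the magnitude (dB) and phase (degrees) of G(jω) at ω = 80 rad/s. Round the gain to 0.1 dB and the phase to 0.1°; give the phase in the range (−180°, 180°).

12.0 dB, -25.6°

At s = jω = j80:
zero (s+10): 10 + j80 → |·| = √(10²+80²) = √6500 ≈ 80.623, ∠ = arctan(80/10) ≈ 82.87°
pole (s+40): 40 + j80 → |·| = √(40²+80²) = √8000 ≈ 89.443, ∠ = arctan(80/40) ≈ 63.43°
pole (s+80): 80 + j80 → |·| = √(80²+80²) = √12800 ≈ 113.14, ∠ = arctan(80/80) ≈ 45.00°
|G| = 500 · 80.623 / 10120 ≈ 3.9833
Gain = 20 log₁₀(3.9833) ≈ 12.00 dB
∠G = 82.87° − 108.43° = -25.56°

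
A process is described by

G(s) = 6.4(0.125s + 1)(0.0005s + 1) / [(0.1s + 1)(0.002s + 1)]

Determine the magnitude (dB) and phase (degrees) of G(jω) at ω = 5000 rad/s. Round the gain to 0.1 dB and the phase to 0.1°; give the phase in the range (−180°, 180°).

6.6 dB, -16.1°

At ω = 5000 rad/s:
zero (1 + j5000·0.125) = 1 + j625 → |·| ≈ 625, ∠ ≈ 89.91°
zero (1 + j5000·0.0005) = 1 + j2.5 → |·| ≈ 2.6926, ∠ ≈ 68.20°
pole (1 + j5000·0.1) = 1 + j500 → |·| ≈ 500, ∠ ≈ 89.89°
pole (1 + j5000·0.002) = 1 + j10 → |·| ≈ 10.05, ∠ ≈ 84.29°
|G| = 6.4 · 625 · 2.6926 / (500 · 10.05) ≈ 2.1434
Gain = 20 log₁₀(2.1434) ≈ 6.62 dB
∠G = (89.91° + 68.20°) − (89.89° + 84.29°) = -16.07°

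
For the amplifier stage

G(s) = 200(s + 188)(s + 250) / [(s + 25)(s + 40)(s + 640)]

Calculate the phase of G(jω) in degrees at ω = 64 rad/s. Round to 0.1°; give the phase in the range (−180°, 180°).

-99.2°

At s = jω = j64:
zero (s+188): 188 + j64 → |·| = √(188²+64²) = √39440 ≈ 198.6, ∠ = arctan(64/188) ≈ 18.80°
zero (s+250): 250 + j64 → |·| = √(250²+64²) = √66596 ≈ 258.06, ∠ = arctan(64/250) ≈ 14.36°
pole (s+25): 25 + j64 → |·| = √(25²+64²) = √4721 ≈ 68.71, ∠ = arctan(64/25) ≈ 68.66°
pole (s+40): 40 + j64 → |·| = √(40²+64²) = √5696 ≈ 75.472, ∠ = arctan(64/40) ≈ 57.99°
pole (s+640): 640 + j64 → |·| = √(640²+64²) = √413696 ≈ 643.19, ∠ = arctan(64/640) ≈ 5.71°
∠G = 33.16° − 132.36° = -99.20°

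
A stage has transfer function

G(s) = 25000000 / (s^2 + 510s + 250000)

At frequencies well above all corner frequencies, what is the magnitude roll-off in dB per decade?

-40 dB/decade

Each pole contributes −20 dB/decade at high frequency; each zero contributes +20 dB/decade.
Net: 0 zero(s) − 2 pole(s) → -40 dB/decade.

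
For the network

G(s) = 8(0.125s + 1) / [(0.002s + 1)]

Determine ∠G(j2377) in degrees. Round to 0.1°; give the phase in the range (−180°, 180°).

At ω = 2377 rad/s:
zero (1 + j2377·0.125) = 1 + j297.125 → |·| ≈ 297.13, ∠ ≈ 89.81°
pole (1 + j2377·0.002) = 1 + j4.754 → |·| ≈ 4.858, ∠ ≈ 78.12°
∠G = (89.81°) − (78.12°) = 11.69°

11.7°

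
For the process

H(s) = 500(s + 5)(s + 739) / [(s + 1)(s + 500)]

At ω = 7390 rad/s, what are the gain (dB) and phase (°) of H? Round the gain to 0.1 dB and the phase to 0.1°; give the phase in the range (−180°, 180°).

At s = jω = j7390:
zero (s+5): 5 + j7390 → |·| = √(5²+7390²) = √54612125 ≈ 7390, ∠ = arctan(7390/5) ≈ 89.96°
zero (s+739): 739 + j7390 → |·| = √(739²+7390²) = √55158221 ≈ 7426.9, ∠ = arctan(7390/739) ≈ 84.29°
pole (s+1): 1 + j7390 → |·| = √(1²+7390²) = √54612101 ≈ 7390, ∠ = arctan(7390/1) ≈ 89.99°
pole (s+500): 500 + j7390 → |·| = √(500²+7390²) = √54862100 ≈ 7406.9, ∠ = arctan(7390/500) ≈ 86.13°
|H| = 500 · 5.4885e+07 / 5.4737e+07 ≈ 501.35
Gain = 20 log₁₀(501.35) ≈ 54.00 dB
∠H = 174.25° − 176.12° = -1.87°

54.0 dB, -1.9°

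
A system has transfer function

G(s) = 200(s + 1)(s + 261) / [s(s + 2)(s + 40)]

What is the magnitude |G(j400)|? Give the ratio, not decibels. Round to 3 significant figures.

0.594

At s = jω = j400:
zero (s+1): 1 + j400 → |·| = √(1²+400²) = √160001 ≈ 400, ∠ = arctan(400/1) ≈ 89.86°
zero (s+261): 261 + j400 → |·| = √(261²+400²) = √228121 ≈ 477.62, ∠ = arctan(400/261) ≈ 56.88°
pole (s+2): 2 + j400 → |·| = √(2²+400²) = √160004 ≈ 400, ∠ = arctan(400/2) ≈ 89.71°
pole (s+40): 40 + j400 → |·| = √(40²+400²) = √161600 ≈ 402, ∠ = arctan(400/40) ≈ 84.29°
pole at origin: |s| = 400, ∠ = 90.00° (in denominator)
|G| = 200 · 1.9105e+05 / 6.432e+07 ≈ 0.59406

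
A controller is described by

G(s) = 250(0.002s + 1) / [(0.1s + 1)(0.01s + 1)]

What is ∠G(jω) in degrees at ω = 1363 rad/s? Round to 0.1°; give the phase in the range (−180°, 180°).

At ω = 1363 rad/s:
zero (1 + j1363·0.002) = 1 + j2.726 → |·| ≈ 2.9036, ∠ ≈ 69.86°
pole (1 + j1363·0.1) = 1 + j136.3 → |·| ≈ 136.3, ∠ ≈ 89.58°
pole (1 + j1363·0.01) = 1 + j13.63 → |·| ≈ 13.667, ∠ ≈ 85.80°
∠G = (69.86°) − (89.58° + 85.80°) = -105.52°

-105.5°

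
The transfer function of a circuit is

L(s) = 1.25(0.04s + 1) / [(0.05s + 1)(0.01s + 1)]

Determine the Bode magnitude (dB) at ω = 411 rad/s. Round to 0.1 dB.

At ω = 411 rad/s:
zero (1 + j411·0.04) = 1 + j16.44 → |·| ≈ 16.47, ∠ ≈ 86.52°
pole (1 + j411·0.05) = 1 + j20.55 → |·| ≈ 20.574, ∠ ≈ 87.21°
pole (1 + j411·0.01) = 1 + j4.11 → |·| ≈ 4.2299, ∠ ≈ 76.33°
|L| = 1.25 · 16.47 / (20.574 · 4.2299) ≈ 0.23657
Gain = 20 log₁₀(0.23657) ≈ -12.52 dB

-12.5 dB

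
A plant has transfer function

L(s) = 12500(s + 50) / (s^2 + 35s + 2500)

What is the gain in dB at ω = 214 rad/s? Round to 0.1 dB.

At s = jω = j214:
zero (s+50): 50 + j214 → |·| = √(50²+214²) = √48296 ≈ 219.76, ∠ = arctan(214/50) ≈ 76.85°
quadratic: (j214)² + 35·j214 + 2500 = -43296 + j7490 → |·| ≈ 43939, ∠ ≈ 170.19°
|L| = 12500 · 219.76 / 43939 ≈ 62.518
Gain = 20 log₁₀(62.518) ≈ 35.92 dB

35.9 dB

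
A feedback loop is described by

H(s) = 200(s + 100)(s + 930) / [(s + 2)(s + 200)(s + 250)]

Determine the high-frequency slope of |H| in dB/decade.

-20 dB/decade

Each pole contributes −20 dB/decade at high frequency; each zero contributes +20 dB/decade.
Net: 2 zero(s) − 3 pole(s) → -20 dB/decade.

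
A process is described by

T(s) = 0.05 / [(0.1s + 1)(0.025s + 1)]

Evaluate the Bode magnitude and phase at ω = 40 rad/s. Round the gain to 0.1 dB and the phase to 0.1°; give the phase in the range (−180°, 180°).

-41.3 dB, -121.0°

At ω = 40 rad/s:
pole (1 + j40·0.1) = 1 + j4 → |·| ≈ 4.1231, ∠ ≈ 75.96°
pole (1 + j40·0.025) = 1 + j1 → |·| ≈ 1.4142, ∠ ≈ 45.00°
|T| = 0.05 · 1 / (4.1231 · 1.4142) ≈ 0.008575
Gain = 20 log₁₀(0.008575) ≈ -41.34 dB
∠T = (0°) − (75.96° + 45.00°) = -120.96°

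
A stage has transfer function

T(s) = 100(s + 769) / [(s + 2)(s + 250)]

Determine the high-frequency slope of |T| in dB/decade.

-20 dB/decade

Each pole contributes −20 dB/decade at high frequency; each zero contributes +20 dB/decade.
Net: 1 zero(s) − 2 pole(s) → -20 dB/decade.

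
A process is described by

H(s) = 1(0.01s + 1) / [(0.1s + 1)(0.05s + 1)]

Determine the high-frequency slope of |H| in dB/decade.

-20 dB/decade

Each pole contributes −20 dB/decade at high frequency; each zero contributes +20 dB/decade.
Net: 1 zero(s) − 2 pole(s) → -20 dB/decade.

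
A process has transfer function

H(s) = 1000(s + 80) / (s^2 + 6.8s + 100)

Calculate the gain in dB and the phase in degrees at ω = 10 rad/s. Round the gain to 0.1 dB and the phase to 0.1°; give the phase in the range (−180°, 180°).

61.5 dB, -82.9°

At s = jω = j10:
zero (s+80): 80 + j10 → |·| = √(80²+10²) = √6500 ≈ 80.623, ∠ = arctan(10/80) ≈ 7.13°
quadratic: (j10)² + 6.8·j10 + 100 = 0 + j68 → |·| ≈ 68, ∠ ≈ 90.00°
|H| = 1000 · 80.623 / 68 ≈ 1185.6
Gain = 20 log₁₀(1185.6) ≈ 61.48 dB
∠H = 7.13° − 90.00° = -82.87°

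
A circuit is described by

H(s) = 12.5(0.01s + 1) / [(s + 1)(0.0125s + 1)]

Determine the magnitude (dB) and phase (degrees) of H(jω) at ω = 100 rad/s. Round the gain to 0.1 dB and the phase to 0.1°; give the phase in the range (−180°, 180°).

At ω = 100 rad/s:
zero (1 + j100·0.01) = 1 + j1 → |·| ≈ 1.4142, ∠ ≈ 45.00°
pole (1 + j100·1) = 1 + j100 → |·| ≈ 100, ∠ ≈ 89.43°
pole (1 + j100·0.0125) = 1 + j1.25 → |·| ≈ 1.6008, ∠ ≈ 51.34°
|H| = 12.5 · 1.4142 / (100 · 1.6008) ≈ 0.11043
Gain = 20 log₁₀(0.11043) ≈ -19.14 dB
∠H = (45.00°) − (89.43° + 51.34°) = -95.77°

-19.1 dB, -95.8°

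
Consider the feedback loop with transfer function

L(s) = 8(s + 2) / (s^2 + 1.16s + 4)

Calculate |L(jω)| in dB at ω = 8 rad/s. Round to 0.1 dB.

0.7 dB

At s = jω = j8:
zero (s+2): 2 + j8 → |·| = √(2²+8²) = √68 ≈ 8.2462, ∠ = arctan(8/2) ≈ 75.96°
quadratic: (j8)² + 1.16·j8 + 4 = -60 + j9.28 → |·| ≈ 60.713, ∠ ≈ 171.21°
|L| = 8 · 8.2462 / 60.713 ≈ 1.0866
Gain = 20 log₁₀(1.0866) ≈ 0.72 dB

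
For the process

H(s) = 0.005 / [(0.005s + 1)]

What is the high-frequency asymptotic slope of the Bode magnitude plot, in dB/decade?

-20 dB/decade

Each pole contributes −20 dB/decade at high frequency; each zero contributes +20 dB/decade.
Net: 0 zero(s) − 1 pole(s) → -20 dB/decade.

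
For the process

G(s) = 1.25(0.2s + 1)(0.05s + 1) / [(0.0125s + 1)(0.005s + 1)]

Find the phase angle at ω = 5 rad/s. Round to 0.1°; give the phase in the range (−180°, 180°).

54.0°

At ω = 5 rad/s:
zero (1 + j5·0.2) = 1 + j1 → |·| ≈ 1.4142, ∠ ≈ 45.00°
zero (1 + j5·0.05) = 1 + j0.25 → |·| ≈ 1.0308, ∠ ≈ 14.04°
pole (1 + j5·0.0125) = 1 + j0.0625 → |·| ≈ 1.002, ∠ ≈ 3.58°
pole (1 + j5·0.005) = 1 + j0.025 → |·| ≈ 1.0003, ∠ ≈ 1.43°
∠G = (45.00° + 14.04°) − (3.58° + 1.43°) = 54.03°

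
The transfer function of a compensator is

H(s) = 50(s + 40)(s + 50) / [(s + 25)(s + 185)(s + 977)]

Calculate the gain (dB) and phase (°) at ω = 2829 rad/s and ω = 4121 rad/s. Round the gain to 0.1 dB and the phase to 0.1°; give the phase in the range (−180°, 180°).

At s = jω = j2829:
zero (s+40): 40 + j2829 → |·| = √(40²+2829²) = √8004841 ≈ 2829.3, ∠ = arctan(2829/40) ≈ 89.19°
zero (s+50): 50 + j2829 → |·| = √(50²+2829²) = √8005741 ≈ 2829.4, ∠ = arctan(2829/50) ≈ 88.99°
pole (s+25): 25 + j2829 → |·| = √(25²+2829²) = √8003866 ≈ 2829.1, ∠ = arctan(2829/25) ≈ 89.49°
pole (s+185): 185 + j2829 → |·| = √(185²+2829²) = √8037466 ≈ 2835, ∠ = arctan(2829/185) ≈ 86.26°
pole (s+977): 977 + j2829 → |·| = √(977²+2829²) = √8957770 ≈ 2993, ∠ = arctan(2829/977) ≈ 70.95°
|H| = 50 · 8.0052e+06 / 2.4005e+10 ≈ 0.016674
Gain = 20 log₁₀(0.016674) ≈ -35.56 dB
∠H = 178.18° − 246.70° = -68.52°

At s = jω = j4121:
zero (s+40): 40 + j4121 → |·| = √(40²+4121²) = √16984241 ≈ 4121.2, ∠ = arctan(4121/40) ≈ 89.44°
zero (s+50): 50 + j4121 → |·| = √(50²+4121²) = √16985141 ≈ 4121.3, ∠ = arctan(4121/50) ≈ 89.30°
pole (s+25): 25 + j4121 → |·| = √(25²+4121²) = √16983266 ≈ 4121.1, ∠ = arctan(4121/25) ≈ 89.65°
pole (s+185): 185 + j4121 → |·| = √(185²+4121²) = √17016866 ≈ 4125.2, ∠ = arctan(4121/185) ≈ 87.43°
pole (s+977): 977 + j4121 → |·| = √(977²+4121²) = √17937170 ≈ 4235.2, ∠ = arctan(4121/977) ≈ 76.66°
|H| = 50 · 1.6985e+07 / 7.2e+10 ≈ 0.011795
Gain = 20 log₁₀(0.011795) ≈ -38.57 dB
∠H = 178.74° − 253.74° = -75.00°

ω = 2829: -35.6 dB, -68.5°; ω = 4121: -38.6 dB, -75.0°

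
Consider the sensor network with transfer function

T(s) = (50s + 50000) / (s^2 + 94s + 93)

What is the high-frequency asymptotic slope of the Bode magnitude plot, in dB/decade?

Each pole contributes −20 dB/decade at high frequency; each zero contributes +20 dB/decade.
Net: 1 zero(s) − 2 pole(s) → -20 dB/decade.

-20 dB/decade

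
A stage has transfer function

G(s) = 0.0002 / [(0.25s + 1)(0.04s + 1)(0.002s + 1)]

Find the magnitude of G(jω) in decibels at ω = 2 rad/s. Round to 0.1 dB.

-75.0 dB

At ω = 2 rad/s:
pole (1 + j2·0.25) = 1 + j0.5 → |·| ≈ 1.118, ∠ ≈ 26.57°
pole (1 + j2·0.04) = 1 + j0.08 → |·| ≈ 1.0032, ∠ ≈ 4.57°
pole (1 + j2·0.002) = 1 + j0.004 → |·| ≈ 1, ∠ ≈ 0.23°
|G| = 0.0002 · 1 / (1.118 · 1.0032 · 1) ≈ 0.00017832
Gain = 20 log₁₀(0.00017832) ≈ -74.98 dB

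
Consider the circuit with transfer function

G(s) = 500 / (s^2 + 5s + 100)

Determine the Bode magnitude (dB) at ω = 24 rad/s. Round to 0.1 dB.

At s = jω = j24:
quadratic: (j24)² + 5·j24 + 100 = -476 + j120 → |·| ≈ 490.89, ∠ ≈ 165.85°
|G| = 500 / 490.89 ≈ 1.0186
Gain = 20 log₁₀(1.0186) ≈ 0.16 dB

0.2 dB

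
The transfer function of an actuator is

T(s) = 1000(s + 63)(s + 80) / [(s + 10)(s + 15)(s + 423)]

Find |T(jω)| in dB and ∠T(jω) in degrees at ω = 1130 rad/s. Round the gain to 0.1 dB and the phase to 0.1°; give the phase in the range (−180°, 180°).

At s = jω = j1130:
zero (s+63): 63 + j1130 → |·| = √(63²+1130²) = √1280869 ≈ 1131.8, ∠ = arctan(1130/63) ≈ 86.81°
zero (s+80): 80 + j1130 → |·| = √(80²+1130²) = √1283300 ≈ 1132.8, ∠ = arctan(1130/80) ≈ 85.95°
pole (s+10): 10 + j1130 → |·| = √(10²+1130²) = √1277000 ≈ 1130, ∠ = arctan(1130/10) ≈ 89.49°
pole (s+15): 15 + j1130 → |·| = √(15²+1130²) = √1277125 ≈ 1130.1, ∠ = arctan(1130/15) ≈ 89.24°
pole (s+423): 423 + j1130 → |·| = √(423²+1130²) = √1455829 ≈ 1206.6, ∠ = arctan(1130/423) ≈ 69.48°
|T| = 1000 · 1.2821e+06 / 1.5408e+09 ≈ 0.8321
Gain = 20 log₁₀(0.8321) ≈ -1.60 dB
∠T = 172.76° − 248.21° = -75.45°

-1.6 dB, -75.5°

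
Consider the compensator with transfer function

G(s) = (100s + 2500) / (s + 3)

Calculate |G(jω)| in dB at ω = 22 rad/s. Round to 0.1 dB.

43.5 dB

Substitute s = j22:
Numerator: 100(j22) + 2500 = 2500 + j2200
Denominator: (j22) + 3 = 3 + j22
|N| = √(2500² + 2200²) ≈ 3330.2, ∠N ≈ 41.35°
|D| = √(3² + 22²) ≈ 22.204, ∠D ≈ 82.23°
|G| = 3330.2 / 22.204 ≈ 149.98
Gain = 20 log₁₀(149.98) ≈ 43.52 dB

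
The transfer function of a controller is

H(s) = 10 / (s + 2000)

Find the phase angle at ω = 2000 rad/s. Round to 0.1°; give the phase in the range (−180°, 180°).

-45.0°

Substitute s = j2000:
Numerator: 10 = 10 + j0
Denominator: (j2000) + 2000 = 2000 + j2000
|N| = √(10² + 0²) ≈ 10, ∠N ≈ 0.00°
|D| = √(2000² + 2000²) ≈ 2828.4, ∠D ≈ 45.00°
∠H = 0.00° − 45.00° = -45.00°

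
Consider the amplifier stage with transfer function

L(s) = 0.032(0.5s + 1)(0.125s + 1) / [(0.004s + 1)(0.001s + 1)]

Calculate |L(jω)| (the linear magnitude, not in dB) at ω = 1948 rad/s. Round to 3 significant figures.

At ω = 1948 rad/s:
zero (1 + j1948·0.5) = 1 + j974 → |·| ≈ 974, ∠ ≈ 89.94°
zero (1 + j1948·0.125) = 1 + j243.5 → |·| ≈ 243.5, ∠ ≈ 89.76°
pole (1 + j1948·0.004) = 1 + j7.792 → |·| ≈ 7.8559, ∠ ≈ 82.69°
pole (1 + j1948·0.001) = 1 + j1.948 → |·| ≈ 2.1897, ∠ ≈ 62.83°
|L| = 0.032 · 974 · 243.5 / (7.8559 · 2.1897) ≈ 441.19

441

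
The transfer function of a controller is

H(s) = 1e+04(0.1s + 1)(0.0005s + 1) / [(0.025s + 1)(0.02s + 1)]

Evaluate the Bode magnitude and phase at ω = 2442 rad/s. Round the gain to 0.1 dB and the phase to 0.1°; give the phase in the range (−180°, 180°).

At ω = 2442 rad/s:
zero (1 + j2442·0.1) = 1 + j244.2 → |·| ≈ 244.2, ∠ ≈ 89.77°
zero (1 + j2442·0.0005) = 1 + j1.221 → |·| ≈ 1.5782, ∠ ≈ 50.68°
pole (1 + j2442·0.025) = 1 + j61.05 → |·| ≈ 61.058, ∠ ≈ 89.06°
pole (1 + j2442·0.02) = 1 + j48.84 → |·| ≈ 48.85, ∠ ≈ 88.83°
|H| = 1e+04 · 244.2 · 1.5782 / (61.058 · 48.85) ≈ 1292.1
Gain = 20 log₁₀(1292.1) ≈ 62.23 dB
∠H = (89.77° + 50.68°) − (89.06° + 88.83°) = -37.44°

62.2 dB, -37.4°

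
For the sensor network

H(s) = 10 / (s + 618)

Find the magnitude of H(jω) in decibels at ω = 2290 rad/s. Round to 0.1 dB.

-47.5 dB

Substitute s = j2290:
Numerator: 10 = 10 + j0
Denominator: (j2290) + 618 = 618 + j2290
|N| = √(10² + 0²) ≈ 10, ∠N ≈ 0.00°
|D| = √(618² + 2290²) ≈ 2371.9, ∠D ≈ 74.90°
|H| = 10 / 2371.9 ≈ 0.004216
Gain = 20 log₁₀(0.004216) ≈ -47.50 dB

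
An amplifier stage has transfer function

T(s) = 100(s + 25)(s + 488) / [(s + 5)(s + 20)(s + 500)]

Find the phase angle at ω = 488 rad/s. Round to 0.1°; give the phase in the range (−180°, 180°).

At s = jω = j488:
zero (s+25): 25 + j488 → |·| = √(25²+488²) = √238769 ≈ 488.64, ∠ = arctan(488/25) ≈ 87.07°
zero (s+488): 488 + j488 → |·| = √(488²+488²) = √476288 ≈ 690.14, ∠ = arctan(488/488) ≈ 45.00°
pole (s+5): 5 + j488 → |·| = √(5²+488²) = √238169 ≈ 488.03, ∠ = arctan(488/5) ≈ 89.41°
pole (s+20): 20 + j488 → |·| = √(20²+488²) = √238544 ≈ 488.41, ∠ = arctan(488/20) ≈ 87.65°
pole (s+500): 500 + j488 → |·| = √(500²+488²) = √488144 ≈ 698.67, ∠ = arctan(488/500) ≈ 44.30°
∠T = 132.07° − 221.36° = -89.29°

-89.3°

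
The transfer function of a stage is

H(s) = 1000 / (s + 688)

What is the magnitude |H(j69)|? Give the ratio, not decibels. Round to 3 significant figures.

1.45

Substitute s = j69:
Numerator: 1000 = 1000 + j0
Denominator: (j69) + 688 = 688 + j69
|N| = √(1000² + 0²) ≈ 1000, ∠N ≈ 0.00°
|D| = √(688² + 69²) ≈ 691.45, ∠D ≈ 5.73°
|H| = 1000 / 691.45 ≈ 1.4462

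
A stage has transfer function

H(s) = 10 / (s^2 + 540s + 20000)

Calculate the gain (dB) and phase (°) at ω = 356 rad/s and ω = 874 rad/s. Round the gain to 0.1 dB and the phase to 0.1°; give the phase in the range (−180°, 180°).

Substitute s = j356:
Numerator: 10 = 10 + j0
Denominator: (j356)^2 + 540(j356) + 20000 = -106736 + j192240
|N| = √(10² + 0²) ≈ 10, ∠N ≈ 0.00°
|D| = √(106736² + 192240²) ≈ 2.1988e+05, ∠D ≈ 119.04°
|H| = 10 / 2.1988e+05 ≈ 4.5479e-05
Gain = 20 log₁₀(4.5479e-05) ≈ -86.84 dB
∠H = 0.00° − 119.04° = -119.04°

Substitute s = j874:
Numerator: 10 = 10 + j0
Denominator: (j874)^2 + 540(j874) + 20000 = -743876 + j471960
|N| = √(10² + 0²) ≈ 10, ∠N ≈ 0.00°
|D| = √(743876² + 471960²) ≈ 8.8096e+05, ∠D ≈ 147.61°
|H| = 10 / 8.8096e+05 ≈ 1.1351e-05
Gain = 20 log₁₀(1.1351e-05) ≈ -98.90 dB
∠H = 0.00° − 147.61° = -147.61°

ω = 356: -86.8 dB, -119.0°; ω = 874: -98.9 dB, -147.6°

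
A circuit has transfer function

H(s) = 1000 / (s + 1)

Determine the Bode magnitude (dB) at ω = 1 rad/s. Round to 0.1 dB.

57.0 dB

Substitute s = j1:
Numerator: 1000 = 1000 + j0
Denominator: (j1) + 1 = 1 + j1
|N| = √(1000² + 0²) ≈ 1000, ∠N ≈ 0.00°
|D| = √(1² + 1²) ≈ 1.4142, ∠D ≈ 45.00°
|H| = 1000 / 1.4142 ≈ 707.11
Gain = 20 log₁₀(707.11) ≈ 56.99 dB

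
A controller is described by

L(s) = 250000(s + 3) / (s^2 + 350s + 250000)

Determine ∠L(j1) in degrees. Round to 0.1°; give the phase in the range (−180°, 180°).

At s = jω = j1:
zero (s+3): 3 + j1 → |·| = √(3²+1²) = √10 ≈ 3.1623, ∠ = arctan(1/3) ≈ 18.43°
quadratic: (j1)² + 350·j1 + 250000 = 249999 + j350 → |·| ≈ 2.5e+05, ∠ ≈ 0.08°
∠L = 18.43° − 0.08° = 18.35°

18.4°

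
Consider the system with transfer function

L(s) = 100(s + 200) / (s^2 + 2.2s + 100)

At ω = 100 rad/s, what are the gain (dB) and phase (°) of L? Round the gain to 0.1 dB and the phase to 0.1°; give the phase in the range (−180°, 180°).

At s = jω = j100:
zero (s+200): 200 + j100 → |·| = √(200²+100²) = √50000 ≈ 223.61, ∠ = arctan(100/200) ≈ 26.57°
quadratic: (j100)² + 2.2·j100 + 100 = -9900 + j220 → |·| ≈ 9902.4, ∠ ≈ 178.73°
|L| = 100 · 223.61 / 9902.4 ≈ 2.2581
Gain = 20 log₁₀(2.2581) ≈ 7.07 dB
∠L = 26.57° − 178.73° = -152.16°

7.1 dB, -152.2°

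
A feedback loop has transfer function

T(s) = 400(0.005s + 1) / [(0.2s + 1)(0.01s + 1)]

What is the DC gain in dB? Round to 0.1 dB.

52.0 dB

T(0) = 400 · 1 / 1 = 400
20 log₁₀(400) ≈ 52.04 dB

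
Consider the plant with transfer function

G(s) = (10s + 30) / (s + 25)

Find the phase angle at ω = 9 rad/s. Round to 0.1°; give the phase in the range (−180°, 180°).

51.8°

Substitute s = j9:
Numerator: 10(j9) + 30 = 30 + j90
Denominator: (j9) + 25 = 25 + j9
|N| = √(30² + 90²) ≈ 94.868, ∠N ≈ 71.57°
|D| = √(25² + 9²) ≈ 26.571, ∠D ≈ 19.80°
∠G = 71.57° − 19.80° = 51.77°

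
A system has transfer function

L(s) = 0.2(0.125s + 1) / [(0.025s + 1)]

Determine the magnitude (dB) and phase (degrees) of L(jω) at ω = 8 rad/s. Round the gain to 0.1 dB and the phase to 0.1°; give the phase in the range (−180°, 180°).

-11.1 dB, 33.7°

At ω = 8 rad/s:
zero (1 + j8·0.125) = 1 + j1 → |·| ≈ 1.4142, ∠ ≈ 45.00°
pole (1 + j8·0.025) = 1 + j0.2 → |·| ≈ 1.0198, ∠ ≈ 11.31°
|L| = 0.2 · 1.4142 / (1.0198) ≈ 0.27735
Gain = 20 log₁₀(0.27735) ≈ -11.14 dB
∠L = (45.00°) − (11.31°) = 33.69°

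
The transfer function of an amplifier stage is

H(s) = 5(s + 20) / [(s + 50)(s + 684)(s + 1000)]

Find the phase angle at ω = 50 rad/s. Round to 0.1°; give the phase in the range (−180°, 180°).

16.2°

At s = jω = j50:
zero (s+20): 20 + j50 → |·| = √(20²+50²) = √2900 ≈ 53.852, ∠ = arctan(50/20) ≈ 68.20°
pole (s+50): 50 + j50 → |·| = √(50²+50²) = √5000 ≈ 70.711, ∠ = arctan(50/50) ≈ 45.00°
pole (s+684): 684 + j50 → |·| = √(684²+50²) = √470356 ≈ 685.83, ∠ = arctan(50/684) ≈ 4.18°
pole (s+1000): 1000 + j50 → |·| = √(1000²+50²) = √1002500 ≈ 1001.2, ∠ = arctan(50/1000) ≈ 2.86°
∠H = 68.20° − 52.04° = 16.16°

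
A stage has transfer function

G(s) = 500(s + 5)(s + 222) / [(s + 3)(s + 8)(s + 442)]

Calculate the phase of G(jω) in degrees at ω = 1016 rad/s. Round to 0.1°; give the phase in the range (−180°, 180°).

-78.5°

At s = jω = j1016:
zero (s+5): 5 + j1016 → |·| = √(5²+1016²) = √1032281 ≈ 1016, ∠ = arctan(1016/5) ≈ 89.72°
zero (s+222): 222 + j1016 → |·| = √(222²+1016²) = √1081540 ≈ 1040, ∠ = arctan(1016/222) ≈ 77.67°
pole (s+3): 3 + j1016 → |·| = √(3²+1016²) = √1032265 ≈ 1016, ∠ = arctan(1016/3) ≈ 89.83°
pole (s+8): 8 + j1016 → |·| = √(8²+1016²) = √1032320 ≈ 1016, ∠ = arctan(1016/8) ≈ 89.55°
pole (s+442): 442 + j1016 → |·| = √(442²+1016²) = √1227620 ≈ 1108, ∠ = arctan(1016/442) ≈ 66.49°
∠G = 167.39° − 245.87° = -78.48°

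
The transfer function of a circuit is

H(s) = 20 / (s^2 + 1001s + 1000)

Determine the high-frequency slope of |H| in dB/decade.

-40 dB/decade

Each pole contributes −20 dB/decade at high frequency; each zero contributes +20 dB/decade.
Net: 0 zero(s) − 2 pole(s) → -40 dB/decade.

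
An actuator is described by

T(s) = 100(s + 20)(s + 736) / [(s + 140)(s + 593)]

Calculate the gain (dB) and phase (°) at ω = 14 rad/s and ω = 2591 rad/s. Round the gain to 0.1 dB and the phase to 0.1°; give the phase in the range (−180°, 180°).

At s = jω = j14:
zero (s+20): 20 + j14 → |·| = √(20²+14²) = √596 ≈ 24.413, ∠ = arctan(14/20) ≈ 34.99°
zero (s+736): 736 + j14 → |·| = √(736²+14²) = √541892 ≈ 736.13, ∠ = arctan(14/736) ≈ 1.09°
pole (s+140): 140 + j14 → |·| = √(140²+14²) = √19796 ≈ 140.7, ∠ = arctan(14/140) ≈ 5.71°
pole (s+593): 593 + j14 → |·| = √(593²+14²) = √351845 ≈ 593.17, ∠ = arctan(14/593) ≈ 1.35°
|T| = 100 · 17971 / 83459 ≈ 21.533
Gain = 20 log₁₀(21.533) ≈ 26.66 dB
∠T = 36.08° − 7.06° = 29.02°

At s = jω = j2591:
zero (s+20): 20 + j2591 → |·| = √(20²+2591²) = √6713681 ≈ 2591.1, ∠ = arctan(2591/20) ≈ 89.56°
zero (s+736): 736 + j2591 → |·| = √(736²+2591²) = √7254977 ≈ 2693.5, ∠ = arctan(2591/736) ≈ 74.14°
pole (s+140): 140 + j2591 → |·| = √(140²+2591²) = √6732881 ≈ 2594.8, ∠ = arctan(2591/140) ≈ 86.91°
pole (s+593): 593 + j2591 → |·| = √(593²+2591²) = √7064930 ≈ 2658, ∠ = arctan(2591/593) ≈ 77.11°
|T| = 100 · 6.9791e+06 / 6.897e+06 ≈ 101.19
Gain = 20 log₁₀(101.19) ≈ 40.10 dB
∠T = 163.70° − 164.02° = -0.32°

ω = 14: 26.7 dB, 29.0°; ω = 2591: 40.1 dB, -0.3°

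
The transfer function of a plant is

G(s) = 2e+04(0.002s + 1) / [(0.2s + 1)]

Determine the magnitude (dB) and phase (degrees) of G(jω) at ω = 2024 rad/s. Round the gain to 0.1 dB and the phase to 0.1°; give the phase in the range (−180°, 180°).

46.3 dB, -13.7°

At ω = 2024 rad/s:
zero (1 + j2024·0.002) = 1 + j4.048 → |·| ≈ 4.1697, ∠ ≈ 76.12°
pole (1 + j2024·0.2) = 1 + j404.8 → |·| ≈ 404.8, ∠ ≈ 89.86°
|G| = 2e+04 · 4.1697 / (404.8) ≈ 206.01
Gain = 20 log₁₀(206.01) ≈ 46.28 dB
∠G = (76.12°) − (89.86°) = -13.74°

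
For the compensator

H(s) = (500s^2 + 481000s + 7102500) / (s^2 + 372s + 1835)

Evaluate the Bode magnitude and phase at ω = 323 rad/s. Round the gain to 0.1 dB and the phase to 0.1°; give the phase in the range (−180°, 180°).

60.2 dB, -24.3°

Substitute s = j323:
Numerator: 500(j323)^2 + 481000(j323) + 7102500 = -45062000 + j155363000
Denominator: (j323)^2 + 372(j323) + 1835 = -102494 + j120156
|N| = √(45062000² + 155363000²) ≈ 1.6177e+08, ∠N ≈ 106.17°
|D| = √(102494² + 120156²) ≈ 1.5793e+05, ∠D ≈ 130.46°
|H| = 1.6177e+08 / 1.5793e+05 ≈ 1024.3
Gain = 20 log₁₀(1024.3) ≈ 60.21 dB
∠H = 106.17° − 130.46° = -24.29°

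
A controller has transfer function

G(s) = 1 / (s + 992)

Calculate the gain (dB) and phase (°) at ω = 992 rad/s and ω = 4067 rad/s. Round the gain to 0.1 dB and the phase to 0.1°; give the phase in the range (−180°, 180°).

ω = 992: -62.9 dB, -45.0°; ω = 4067: -72.4 dB, -76.3°

Substitute s = j992:
Numerator: 1 = 1 + j0
Denominator: (j992) + 992 = 992 + j992
|N| = √(1² + 0²) ≈ 1, ∠N ≈ 0.00°
|D| = √(992² + 992²) ≈ 1402.9, ∠D ≈ 45.00°
|G| = 1 / 1402.9 ≈ 0.00071281
Gain = 20 log₁₀(0.00071281) ≈ -62.94 dB
∠G = 0.00° − 45.00° = -45.00°

Substitute s = j4067:
Numerator: 1 = 1 + j0
Denominator: (j4067) + 992 = 992 + j4067
|N| = √(1² + 0²) ≈ 1, ∠N ≈ 0.00°
|D| = √(992² + 4067²) ≈ 4186.2, ∠D ≈ 76.29°
|G| = 1 / 4186.2 ≈ 0.00023888
Gain = 20 log₁₀(0.00023888) ≈ -72.44 dB
∠G = 0.00° − 76.29° = -76.29°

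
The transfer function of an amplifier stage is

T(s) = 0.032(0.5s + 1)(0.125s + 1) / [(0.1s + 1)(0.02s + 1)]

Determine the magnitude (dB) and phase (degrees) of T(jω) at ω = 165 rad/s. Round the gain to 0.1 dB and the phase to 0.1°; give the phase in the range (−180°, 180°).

-0.4 dB, 16.9°

At ω = 165 rad/s:
zero (1 + j165·0.5) = 1 + j82.5 → |·| ≈ 82.506, ∠ ≈ 89.31°
zero (1 + j165·0.125) = 1 + j20.625 → |·| ≈ 20.649, ∠ ≈ 87.22°
pole (1 + j165·0.1) = 1 + j16.5 → |·| ≈ 16.53, ∠ ≈ 86.53°
pole (1 + j165·0.02) = 1 + j3.3 → |·| ≈ 3.4482, ∠ ≈ 73.14°
|T| = 0.032 · 82.506 · 20.649 / (16.53 · 3.4482) ≈ 0.95647
Gain = 20 log₁₀(0.95647) ≈ -0.39 dB
∠T = (89.31° + 87.22°) − (86.53° + 73.14°) = 16.86°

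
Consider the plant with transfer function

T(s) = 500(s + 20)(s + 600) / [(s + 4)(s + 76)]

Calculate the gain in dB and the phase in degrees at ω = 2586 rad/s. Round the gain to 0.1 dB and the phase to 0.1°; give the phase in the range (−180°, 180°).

At s = jω = j2586:
zero (s+20): 20 + j2586 → |·| = √(20²+2586²) = √6687796 ≈ 2586.1, ∠ = arctan(2586/20) ≈ 89.56°
zero (s+600): 600 + j2586 → |·| = √(600²+2586²) = √7047396 ≈ 2654.7, ∠ = arctan(2586/600) ≈ 76.94°
pole (s+4): 4 + j2586 → |·| = √(4²+2586²) = √6687412 ≈ 2586, ∠ = arctan(2586/4) ≈ 89.91°
pole (s+76): 76 + j2586 → |·| = √(76²+2586²) = √6693172 ≈ 2587.1, ∠ = arctan(2586/76) ≈ 88.32°
|T| = 500 · 6.8653e+06 / 6.6902e+06 ≈ 513.09
Gain = 20 log₁₀(513.09) ≈ 54.20 dB
∠T = 166.50° − 178.23° = -11.73°

54.2 dB, -11.7°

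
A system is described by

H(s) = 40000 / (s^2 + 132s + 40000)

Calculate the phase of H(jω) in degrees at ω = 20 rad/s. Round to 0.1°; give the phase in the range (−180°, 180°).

At s = jω = j20:
quadratic: (j20)² + 132·j20 + 40000 = 39600 + j2640 → |·| ≈ 39688, ∠ ≈ 3.81°
∠H = 0.00° − 3.81° = -3.81°

-3.8°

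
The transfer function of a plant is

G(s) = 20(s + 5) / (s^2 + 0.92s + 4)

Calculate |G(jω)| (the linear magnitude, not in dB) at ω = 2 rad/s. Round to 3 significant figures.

58.5

At s = jω = j2:
zero (s+5): 5 + j2 → |·| = √(5²+2²) = √29 ≈ 5.3852, ∠ = arctan(2/5) ≈ 21.80°
quadratic: (j2)² + 0.92·j2 + 4 = 0 + j1.84 → |·| ≈ 1.84, ∠ ≈ 90.00°
|G| = 20 · 5.3852 / 1.84 ≈ 58.535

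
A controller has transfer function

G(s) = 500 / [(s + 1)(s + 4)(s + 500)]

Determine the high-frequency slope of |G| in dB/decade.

-60 dB/decade

Each pole contributes −20 dB/decade at high frequency; each zero contributes +20 dB/decade.
Net: 0 zero(s) − 3 pole(s) → -60 dB/decade.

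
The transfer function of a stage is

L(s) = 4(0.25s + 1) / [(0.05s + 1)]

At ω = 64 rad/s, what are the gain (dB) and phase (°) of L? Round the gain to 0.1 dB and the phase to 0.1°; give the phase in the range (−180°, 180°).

25.6 dB, 13.8°

At ω = 64 rad/s:
zero (1 + j64·0.25) = 1 + j16 → |·| ≈ 16.031, ∠ ≈ 86.42°
pole (1 + j64·0.05) = 1 + j3.2 → |·| ≈ 3.3526, ∠ ≈ 72.65°
|L| = 4 · 16.031 / (3.3526) ≈ 19.127
Gain = 20 log₁₀(19.127) ≈ 25.63 dB
∠L = (86.42°) − (72.65°) = 13.77°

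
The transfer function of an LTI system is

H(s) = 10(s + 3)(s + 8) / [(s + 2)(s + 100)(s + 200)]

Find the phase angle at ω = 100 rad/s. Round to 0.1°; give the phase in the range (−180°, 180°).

At s = jω = j100:
zero (s+3): 3 + j100 → |·| = √(3²+100²) = √10009 ≈ 100.04, ∠ = arctan(100/3) ≈ 88.28°
zero (s+8): 8 + j100 → |·| = √(8²+100²) = √10064 ≈ 100.32, ∠ = arctan(100/8) ≈ 85.43°
pole (s+2): 2 + j100 → |·| = √(2²+100²) = √10004 ≈ 100.02, ∠ = arctan(100/2) ≈ 88.85°
pole (s+100): 100 + j100 → |·| = √(100²+100²) = √20000 ≈ 141.42, ∠ = arctan(100/100) ≈ 45.00°
pole (s+200): 200 + j100 → |·| = √(200²+100²) = √50000 ≈ 223.61, ∠ = arctan(100/200) ≈ 26.57°
∠H = 173.71° − 160.42° = 13.29°

13.3°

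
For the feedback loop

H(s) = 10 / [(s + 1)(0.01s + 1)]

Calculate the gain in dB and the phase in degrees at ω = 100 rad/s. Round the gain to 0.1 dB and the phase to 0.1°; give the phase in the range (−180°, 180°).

-23.0 dB, -134.4°

At ω = 100 rad/s:
pole (1 + j100·1) = 1 + j100 → |·| ≈ 100, ∠ ≈ 89.43°
pole (1 + j100·0.01) = 1 + j1 → |·| ≈ 1.4142, ∠ ≈ 45.00°
|H| = 10 · 1 / (100 · 1.4142) ≈ 0.070711
Gain = 20 log₁₀(0.070711) ≈ -23.01 dB
∠H = (0°) − (89.43° + 45.00°) = -134.43°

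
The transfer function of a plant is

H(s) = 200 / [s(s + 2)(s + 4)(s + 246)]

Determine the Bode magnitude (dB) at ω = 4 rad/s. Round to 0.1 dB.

At s = jω = j4:
pole (s+2): 2 + j4 → |·| = √(2²+4²) = √20 ≈ 4.4721, ∠ = arctan(4/2) ≈ 63.43°
pole (s+4): 4 + j4 → |·| = √(4²+4²) = √32 ≈ 5.6569, ∠ = arctan(4/4) ≈ 45.00°
pole (s+246): 246 + j4 → |·| = √(246²+4²) = √60532 ≈ 246.03, ∠ = arctan(4/246) ≈ 0.93°
pole at origin: |s| = 4, ∠ = 90.00° (in denominator)
|H| = 200 / 24896 ≈ 0.0080334
Gain = 20 log₁₀(0.0080334) ≈ -41.90 dB

-41.9 dB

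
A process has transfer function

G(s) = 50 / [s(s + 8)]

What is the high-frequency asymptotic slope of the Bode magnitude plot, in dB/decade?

Each pole contributes −20 dB/decade at high frequency; each zero contributes +20 dB/decade.
Net: 0 zero(s) − 2 pole(s) → -40 dB/decade.

-40 dB/decade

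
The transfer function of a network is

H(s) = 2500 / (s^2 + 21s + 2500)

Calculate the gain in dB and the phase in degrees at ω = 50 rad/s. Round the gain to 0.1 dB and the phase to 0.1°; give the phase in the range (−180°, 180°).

At s = jω = j50:
quadratic: (j50)² + 21·j50 + 2500 = 0 + j1050 → |·| ≈ 1050, ∠ ≈ 90.00°
|H| = 2500 / 1050 ≈ 2.381
Gain = 20 log₁₀(2.381) ≈ 7.54 dB
∠H = 0.00° − 90.00° = -90.00°

7.5 dB, -90.0°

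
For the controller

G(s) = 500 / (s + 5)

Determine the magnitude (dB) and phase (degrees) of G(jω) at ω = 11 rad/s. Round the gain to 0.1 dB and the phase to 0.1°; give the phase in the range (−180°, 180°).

Substitute s = j11:
Numerator: 500 = 500 + j0
Denominator: (j11) + 5 = 5 + j11
|N| = √(500² + 0²) ≈ 500, ∠N ≈ 0.00°
|D| = √(5² + 11²) ≈ 12.083, ∠D ≈ 65.56°
|G| = 500 / 12.083 ≈ 41.38
Gain = 20 log₁₀(41.38) ≈ 32.34 dB
∠G = 0.00° − 65.56° = -65.56°

32.3 dB, -65.6°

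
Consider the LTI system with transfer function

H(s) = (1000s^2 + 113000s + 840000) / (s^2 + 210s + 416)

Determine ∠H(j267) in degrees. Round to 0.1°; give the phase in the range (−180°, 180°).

15.2°

Substitute s = j267:
Numerator: 1000(j267)^2 + 113000(j267) + 840000 = -70449000 + j30171000
Denominator: (j267)^2 + 210(j267) + 416 = -70873 + j56070
|N| = √(70449000² + 30171000²) ≈ 7.6638e+07, ∠N ≈ 156.82°
|D| = √(70873² + 56070²) ≈ 90370, ∠D ≈ 141.65°
∠H = 156.82° − 141.65° = 15.17°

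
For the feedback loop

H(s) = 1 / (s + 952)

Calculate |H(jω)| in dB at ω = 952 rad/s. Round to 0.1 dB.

At s = jω = j952:
pole (s+952): 952 + j952 → |·| = √(952²+952²) = √1812608 ≈ 1346.3, ∠ = arctan(952/952) ≈ 45.00°
|H| = 1 / 1346.3 ≈ 0.00074278
Gain = 20 log₁₀(0.00074278) ≈ -62.58 dB

-62.6 dB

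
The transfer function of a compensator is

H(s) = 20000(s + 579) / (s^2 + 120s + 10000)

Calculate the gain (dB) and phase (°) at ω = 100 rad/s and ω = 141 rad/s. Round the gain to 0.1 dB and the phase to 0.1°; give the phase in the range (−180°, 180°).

ω = 100: 59.8 dB, -80.2°; ω = 141: 55.7 dB, -106.6°

At s = jω = j100:
zero (s+579): 579 + j100 → |·| = √(579²+100²) = √345241 ≈ 587.57, ∠ = arctan(100/579) ≈ 9.80°
quadratic: (j100)² + 120·j100 + 10000 = 0 + j12000 → |·| ≈ 12000, ∠ ≈ 90.00°
|H| = 20000 · 587.57 / 12000 ≈ 979.28
Gain = 20 log₁₀(979.28) ≈ 59.82 dB
∠H = 9.80° − 90.00° = -80.20°

At s = jω = j141:
zero (s+579): 579 + j141 → |·| = √(579²+141²) = √355122 ≈ 595.92, ∠ = arctan(141/579) ≈ 13.69°
quadratic: (j141)² + 120·j141 + 10000 = -9881 + j16920 → |·| ≈ 19594, ∠ ≈ 120.28°
|H| = 20000 · 595.92 / 19594 ≈ 608.27
Gain = 20 log₁₀(608.27) ≈ 55.68 dB
∠H = 13.69° − 120.28° = -106.59°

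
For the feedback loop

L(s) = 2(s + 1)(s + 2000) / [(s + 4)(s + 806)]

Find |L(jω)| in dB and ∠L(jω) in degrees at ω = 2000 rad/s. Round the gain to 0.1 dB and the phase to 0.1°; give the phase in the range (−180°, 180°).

At s = jω = j2000:
zero (s+1): 1 + j2000 → |·| = √(1²+2000²) = √4000001 ≈ 2000, ∠ = arctan(2000/1) ≈ 89.97°
zero (s+2000): 2000 + j2000 → |·| = √(2000²+2000²) = √8000000 ≈ 2828.4, ∠ = arctan(2000/2000) ≈ 45.00°
pole (s+4): 4 + j2000 → |·| = √(4²+2000²) = √4000016 ≈ 2000, ∠ = arctan(2000/4) ≈ 89.89°
pole (s+806): 806 + j2000 → |·| = √(806²+2000²) = √4649636 ≈ 2156.3, ∠ = arctan(2000/806) ≈ 68.05°
|L| = 2 · 5.6568e+06 / 4.3126e+06 ≈ 2.6234
Gain = 20 log₁₀(2.6234) ≈ 8.38 dB
∠L = 134.97° − 157.94° = -22.97°

8.4 dB, -23.0°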